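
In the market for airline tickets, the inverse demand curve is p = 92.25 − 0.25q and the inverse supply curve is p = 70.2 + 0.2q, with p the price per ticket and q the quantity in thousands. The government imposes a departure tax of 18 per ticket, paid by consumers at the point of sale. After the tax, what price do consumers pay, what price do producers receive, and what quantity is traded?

Consumers pay 90; producers receive 72; quantity = 9.

Inverting to q(p) form: qd = 369 − 4p; qs = 5p − 351.
Before the tax: set 369 − 4p = 5p − 351 → p* = 80, q* = 49.
With the tax collected from consumers, demand (in seller-price terms) shifts: qd = 369 − 4(p + 18).
New equilibrium: consumers pay 90, producers receive 72, q = 9. (Wedge: pb − ps = 18.)
The less price-elastic side of the market bears the larger share of a per-unit tax.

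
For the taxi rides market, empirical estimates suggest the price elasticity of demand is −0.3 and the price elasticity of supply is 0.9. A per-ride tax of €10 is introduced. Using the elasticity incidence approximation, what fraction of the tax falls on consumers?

Consumers' share ≈ 0.75.

Incidence ratio: consumers' share ≈ εs / (εs + |εd|) = 0.9 / (0.9 + 0.3) = 0.75.
Supply is the more elastic side, so consumers bear the larger share.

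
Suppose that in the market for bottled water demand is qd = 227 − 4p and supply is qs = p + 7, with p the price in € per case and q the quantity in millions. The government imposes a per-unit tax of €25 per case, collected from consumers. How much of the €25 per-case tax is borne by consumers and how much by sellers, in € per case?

Consumers bear €5 per case; sellers bear €20 per case.

Without the tax, 227 − 4p = p + 7 gives 5p = 220, so p* = €44 and q* = 51.
With the tax collected from consumers, demand (in seller-price terms) shifts: qd = 227 − 4(p + 25).
New equilibrium: consumers pay €49, sellers receive €24, q = 31. (Wedge: pb − ps = 25.)
Burden on consumers: €5; on sellers: €20. (They sum to €25.)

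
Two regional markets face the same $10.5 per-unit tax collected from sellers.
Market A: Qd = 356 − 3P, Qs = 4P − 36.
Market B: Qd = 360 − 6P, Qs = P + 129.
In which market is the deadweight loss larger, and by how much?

Market A: pre-tax P* = $56, Q* = 188; post-tax Q = 170; deadweight loss = $94.5.
Market B: pre-tax P* = $33, Q* = 162; post-tax Q = 153; deadweight loss = $47.25.
Difference: $94.5 vs $47.25 → market A is larger by $47.25.

Market A, by $47.25.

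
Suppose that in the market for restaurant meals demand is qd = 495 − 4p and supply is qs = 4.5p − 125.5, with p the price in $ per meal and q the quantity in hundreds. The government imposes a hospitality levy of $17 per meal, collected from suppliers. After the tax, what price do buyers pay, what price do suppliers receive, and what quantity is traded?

Buyers pay $82; suppliers receive $65; quantity = 167.

Before the tax: set 495 − 4p = 4.5p − 125.5 → p* = $73, q* = 203.
With the tax collected from suppliers, supply shifts: qs = 4.5(p − 17) − 125.5.
Solving gives q = 167 with buyers paying $82 and suppliers receiving $65 (the $17 wedge).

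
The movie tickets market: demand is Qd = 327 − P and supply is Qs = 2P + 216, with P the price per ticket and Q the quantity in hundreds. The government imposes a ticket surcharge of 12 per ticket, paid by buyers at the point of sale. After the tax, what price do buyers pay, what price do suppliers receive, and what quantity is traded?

Before the tax: set 327 − P = 2P + 216 → P* = 37, Q* = 290.
With the tax collected from buyers, demand (in seller-price terms) shifts: Qd = 327 − (P + 12).
New equilibrium: buyers pay 45, suppliers receive 33, Q = 282. (Wedge: Pb − Ps = 12.)
The less price-elastic side of the market bears the larger share of a per-unit tax.

Buyers pay 45; suppliers receive 33; quantity = 282.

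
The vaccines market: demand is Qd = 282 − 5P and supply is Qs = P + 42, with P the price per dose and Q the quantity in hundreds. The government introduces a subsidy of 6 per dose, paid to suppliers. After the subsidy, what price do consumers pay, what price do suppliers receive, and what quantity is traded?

Without the subsidy, 282 − 5P = P + 42 gives 6P = 240, so P* = 40 and Q* = 82.
With a per-unit subsidy paid to suppliers, each receives P + 6 per unit sold, so supply becomes Qs = (P + 6) + 42.
Solving gives Q = 87 with consumers paying 39 and suppliers receiving 45 (the 6 wedge).

Consumers pay 39; suppliers receive 45; quantity = 87.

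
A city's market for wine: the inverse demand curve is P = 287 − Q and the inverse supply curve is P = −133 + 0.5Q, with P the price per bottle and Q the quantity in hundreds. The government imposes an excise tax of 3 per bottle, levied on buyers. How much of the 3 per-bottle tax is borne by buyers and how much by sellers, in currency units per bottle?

Buyers bear 2 per bottle; sellers bear 1 per bottle.

Inverting to Q(P) form: Qd = 287 − P; Qs = 2P + 266.
Without the tax, 287 − P = 2P + 266 gives 3P = 21, so P* = 7 and Q* = 280.
With the tax collected from buyers, demand (in seller-price terms) shifts: Qd = 287 − (P + 3).
Solving gives Q = 278 with buyers paying 9 and sellers receiving 6 (the 3 wedge).
Burden on buyers: 2; on sellers: 1. (They sum to 3.)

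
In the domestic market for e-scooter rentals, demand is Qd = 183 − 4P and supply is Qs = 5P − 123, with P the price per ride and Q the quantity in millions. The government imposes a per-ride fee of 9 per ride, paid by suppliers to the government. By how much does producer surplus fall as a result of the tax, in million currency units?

Producer surplus falls by 148 million.

Without the tax, 183 − 4P = 5P − 123 gives 9P = 306, so P* = 34 and Q* = 47.
With the tax collected from suppliers, supply shifts: Qs = 5(P − 9) − 123.
New equilibrium: buyers pay 39, suppliers receive 30, Q = 27. (Wedge: Pb − Ps = 9.)
ΔPS is the trapezoid between Q = 27 and Q = 47 of height 4: ½ · (47 + 27) · 4 = 148.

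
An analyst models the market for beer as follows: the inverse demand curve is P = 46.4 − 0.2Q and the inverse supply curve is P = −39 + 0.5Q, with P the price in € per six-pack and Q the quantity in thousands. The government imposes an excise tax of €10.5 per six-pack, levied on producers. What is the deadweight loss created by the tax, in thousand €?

Rewrite in direct form: Qd = 232 − 5P and Qs = 2P + 78.
Before the tax: set 232 − 5P = 2P + 78 → P* = €22, Q* = 122.
With the tax collected from producers, supply shifts: Qs = 2(P − 10.5) + 78.
New equilibrium: consumers pay €25, producers receive €14.5, Q = 107. (Wedge: Pb − Ps = 10.5.)
Quantity falls by |ΔQ| = |122 − 107| = 15.
DWL = ½ · t · |ΔQ| = ½ · 10.5 · 15 = €78.75.

Deadweight loss = €78.75 thousand.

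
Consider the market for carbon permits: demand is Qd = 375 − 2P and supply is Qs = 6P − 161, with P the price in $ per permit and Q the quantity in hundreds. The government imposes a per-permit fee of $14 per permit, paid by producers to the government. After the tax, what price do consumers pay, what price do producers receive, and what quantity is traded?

Consumers pay $77.5; producers receive $63.5; quantity = 220.

Before the tax: set 375 − 2P = 6P − 161 → P* = $67, Q* = 241.
With the tax collected from producers, supply shifts: Qs = 6(P − 14) − 161.
Solving gives Q = 220 with consumers paying $77.5 and producers receiving $63.5 (the $14 wedge).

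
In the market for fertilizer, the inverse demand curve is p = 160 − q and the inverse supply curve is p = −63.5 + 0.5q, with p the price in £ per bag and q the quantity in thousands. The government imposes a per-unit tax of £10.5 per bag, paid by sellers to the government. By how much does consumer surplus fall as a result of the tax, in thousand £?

Consumer surplus falls by £1018.5 thousand.

Inverting to q(p) form: qd = 160 − p; qs = 2p + 127.
Without the tax, 160 − p = 2p + 127 gives 3p = 33, so p* = £11 and q* = 149.
With the tax collected from sellers, supply shifts: qs = 2(p − 10.5) + 127.
Solving gives q = 142 with consumers paying £18 and sellers receiving £7.5 (the £10.5 wedge).
ΔCS is the trapezoid between Q = 142 and Q = 149 of height £7: ½ · (149 + 142) · 7 = £1018.5.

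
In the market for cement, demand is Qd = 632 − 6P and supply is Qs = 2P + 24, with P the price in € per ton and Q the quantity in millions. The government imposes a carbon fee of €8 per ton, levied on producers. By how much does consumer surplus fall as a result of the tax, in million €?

Consumer surplus falls by €340 million.

Without the tax, 632 − 6P = 2P + 24 gives 8P = 608, so P* = €76 and Q* = 176.
With the tax collected from producers, supply shifts: Qs = 2(P − 8) + 24.
New equilibrium: consumers pay €78, producers receive €70, Q = 164. (Wedge: Pb − Ps = 8.)
ΔCS is the trapezoid between Q = 164 and Q = 176 of height €2: ½ · (176 + 164) · 2 = €340.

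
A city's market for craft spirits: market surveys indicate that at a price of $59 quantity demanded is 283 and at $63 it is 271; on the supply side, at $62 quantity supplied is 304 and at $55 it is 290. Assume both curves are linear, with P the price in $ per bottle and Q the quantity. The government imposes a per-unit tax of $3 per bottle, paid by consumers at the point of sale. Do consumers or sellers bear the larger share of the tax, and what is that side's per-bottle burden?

Sellers bear the larger share: $1.8 per bottle.

Demand slope: (271 − 283)/(63 − 59) = -3, so Qd = 460 − 3P.
Supply slope: (290 − 304)/(55 − 62) = 2, so Qs = 2P + 180.
Without the tax, 460 − 3P = 2P + 180 gives 5P = 280, so P* = $56 and Q* = 292.
With the tax collected from consumers, demand (in seller-price terms) shifts: Qd = 460 − 3(P + 3).
Solving gives Q = 288.4 with consumers paying $57.2 and sellers receiving $54.2 (the $3 wedge).
Per-bottle burden: consumers $1.2, sellers $1.8.
Sellers take the larger share because supply is less price-elastic here (demand slope 3 vs supply slope 2).
The less price-elastic side of the market bears the larger share of a per-unit tax.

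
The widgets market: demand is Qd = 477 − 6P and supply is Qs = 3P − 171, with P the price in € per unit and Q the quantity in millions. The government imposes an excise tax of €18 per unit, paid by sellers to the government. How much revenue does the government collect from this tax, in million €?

Before the tax: set 477 − 6P = 3P − 171 → P* = €72, Q* = 45.
With the tax collected from sellers, supply shifts: Qs = 3(P − 18) − 171.
Solving gives Q = 9 with buyers paying €78 and sellers receiving €60 (the €18 wedge).
Revenue = t · Q = 18 · 9 = €162.

Tax revenue = €162 million.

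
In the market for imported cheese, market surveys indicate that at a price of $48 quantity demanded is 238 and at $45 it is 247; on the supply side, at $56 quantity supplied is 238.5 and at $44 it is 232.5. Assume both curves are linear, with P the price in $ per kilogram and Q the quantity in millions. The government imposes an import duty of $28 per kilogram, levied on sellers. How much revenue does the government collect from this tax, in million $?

Demand slope: (247 − 238)/(45 − 48) = -3, so Qd = 382 − 3P.
Supply slope: (232.5 − 238.5)/(44 − 56) = 0.5, so Qs = 0.5P + 210.5.
Before the tax: set 382 − 3P = 0.5P + 210.5 → P* = $49, Q* = 235.
With the tax collected from sellers, supply shifts: Qs = 0.5(P − 28) + 210.5.
Solving gives Q = 223 with buyers paying $53 and sellers receiving $25 (the $28 wedge).
Revenue = t · Q = 28 · 223 = $6244.

Tax revenue = $6244 million.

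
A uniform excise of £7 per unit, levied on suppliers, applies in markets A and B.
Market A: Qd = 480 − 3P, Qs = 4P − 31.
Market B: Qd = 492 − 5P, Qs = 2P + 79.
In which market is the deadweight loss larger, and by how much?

Market A, by £7.

Market A: pre-tax P* = £73, Q* = 261; post-tax Q = 249; deadweight loss = £42.
Market B: pre-tax P* = £59, Q* = 197; post-tax Q = 187; deadweight loss = £35.
Difference: £42 vs £35 → market A is larger by £7.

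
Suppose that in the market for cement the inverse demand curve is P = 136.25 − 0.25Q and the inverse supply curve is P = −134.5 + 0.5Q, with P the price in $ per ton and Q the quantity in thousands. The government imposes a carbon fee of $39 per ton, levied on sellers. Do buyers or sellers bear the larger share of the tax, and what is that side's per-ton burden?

Sellers bear the larger share: $26 per ton.

Rewrite in direct form: Qd = 545 − 4P and Qs = 2P + 269.
Before the tax: set 545 − 4P = 2P + 269 → P* = $46, Q* = 361.
With the tax collected from sellers, supply shifts: Qs = 2(P − 39) + 269.
New equilibrium: buyers pay $59, sellers receive $20, Q = 309. (Wedge: Pb − Ps = 39.)
Per-ton burden: buyers $13, sellers $26.
Sellers take the larger share because supply is less price-elastic here (demand slope 4 vs supply slope 2).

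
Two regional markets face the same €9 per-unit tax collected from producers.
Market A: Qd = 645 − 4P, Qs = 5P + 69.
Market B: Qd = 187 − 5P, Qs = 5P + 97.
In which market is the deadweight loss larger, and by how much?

Market B, by €11.25.

Market A: pre-tax P* = €64, Q* = 389; post-tax Q = 369; deadweight loss = €90.
Market B: pre-tax P* = €9, Q* = 142; post-tax Q = 119.5; deadweight loss = €101.25.
Difference: €90 vs €101.25 → market B is larger by €11.25.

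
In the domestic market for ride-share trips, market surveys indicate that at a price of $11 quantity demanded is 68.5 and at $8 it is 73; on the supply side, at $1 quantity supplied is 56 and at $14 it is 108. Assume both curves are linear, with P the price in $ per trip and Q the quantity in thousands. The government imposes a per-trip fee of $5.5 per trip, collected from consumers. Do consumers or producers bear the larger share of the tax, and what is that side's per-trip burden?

Consumers bear the larger share: $4 per trip.

Demand slope: (73 − 68.5)/(8 − 11) = -1.5, so Qd = 85 − 1.5P.
Supply slope: (108 − 56)/(14 − 1) = 4, so Qs = 4P + 52.
Before the tax: set 85 − 1.5P = 4P + 52 → P* = $6, Q* = 76.
With the tax collected from consumers, demand (in seller-price terms) shifts: Qd = 85 − 1.5(P + 5.5).
New equilibrium: consumers pay $10, producers receive $4.5, Q = 70. (Wedge: Pb − Ps = 5.5.)
Per-trip burden: consumers $4, producers $1.5.
Consumers take the larger share because demand is less price-elastic here (demand slope 1.5 vs supply slope 4).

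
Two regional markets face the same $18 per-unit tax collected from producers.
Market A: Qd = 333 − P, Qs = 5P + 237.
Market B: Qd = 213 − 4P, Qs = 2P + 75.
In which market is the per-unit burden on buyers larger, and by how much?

Market A, by $9.

Market A: pre-tax P* = $16, Q* = 317; post-tax Q = 302; per-unit burden on buyers = $15.
Market B: pre-tax P* = $23, Q* = 121; post-tax Q = 97; per-unit burden on buyers = $6.
Difference: $15 vs $6 → market A is larger by $9.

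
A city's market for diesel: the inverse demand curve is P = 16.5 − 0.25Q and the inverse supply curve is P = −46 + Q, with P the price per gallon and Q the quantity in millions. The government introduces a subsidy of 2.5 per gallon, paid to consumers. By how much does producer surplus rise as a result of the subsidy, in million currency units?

Producer surplus rises by 102 million.

Rewrite in direct form: Qd = 66 − 4P and Qs = P + 46.
Before the subsidy: set 66 − 4P = P + 46 → P* = 4, Q* = 50.
With a per-unit subsidy paid to consumers, each effectively pays P − 2.5, so demand becomes Qd = 66 − 4(P − 2.5).
New equilibrium: consumers pay 3.5, suppliers receive 6, Q = 52. (Wedge: Pb − Ps = −2.5.)
ΔPS is the trapezoid between Q = 52 and Q = 50 of height 2: ½ · (50 + 52) · 2 = 102.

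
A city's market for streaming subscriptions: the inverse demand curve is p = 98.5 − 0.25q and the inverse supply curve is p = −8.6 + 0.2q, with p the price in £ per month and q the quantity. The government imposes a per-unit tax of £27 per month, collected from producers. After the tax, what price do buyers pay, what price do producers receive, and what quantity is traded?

Inverting to q(p) form: qd = 394 − 4p; qs = 5p + 43.
Without the tax, 394 − 4p = 5p + 43 gives 9p = 351, so p* = £39 and q* = 238.
With the tax collected from producers, supply shifts: qs = 5(p − 27) + 43.
Solving gives q = 178 with buyers paying £54 and producers receiving £27 (the £27 wedge).
The less price-elastic side of the market bears the larger share of a per-unit tax.

Buyers pay £54; producers receive £27; quantity = 178.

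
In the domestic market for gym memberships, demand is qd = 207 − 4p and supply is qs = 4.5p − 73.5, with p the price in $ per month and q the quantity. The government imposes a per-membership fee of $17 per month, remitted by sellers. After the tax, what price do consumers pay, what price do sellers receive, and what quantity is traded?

Consumers pay $42; sellers receive $25; quantity = 39.

Without the tax, 207 − 4p = 4.5p − 73.5 gives 8.5p = 280.5, so p* = $33 and q* = 75.
With the tax collected from sellers, supply shifts: qs = 4.5(p − 17) − 73.5.
Solving gives q = 39 with consumers paying $42 and sellers receiving $25 (the $17 wedge).
The less price-elastic side of the market bears the larger share of a per-unit tax.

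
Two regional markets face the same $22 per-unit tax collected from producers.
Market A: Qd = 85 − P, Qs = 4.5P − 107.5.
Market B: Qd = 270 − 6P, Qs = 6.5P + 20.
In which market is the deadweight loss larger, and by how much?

Market B, by $557.04.

Market A: pre-tax P* = $35, Q* = 50; post-tax Q = 32; deadweight loss = $198.
Market B: pre-tax P* = $20, Q* = 150; post-tax Q = 81.36; deadweight loss = $755.04.
Difference: $198 vs $755.04 → market B is larger by $557.04.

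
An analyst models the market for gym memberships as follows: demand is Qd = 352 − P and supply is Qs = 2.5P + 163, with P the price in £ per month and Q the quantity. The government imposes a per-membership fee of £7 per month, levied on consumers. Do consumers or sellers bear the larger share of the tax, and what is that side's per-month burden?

Before the tax: set 352 − P = 2.5P + 163 → P* = £54, Q* = 298.
With the tax collected from consumers, demand (in seller-price terms) shifts: Qd = 352 − (P + 7).
Solving gives Q = 293 with consumers paying £59 and sellers receiving £52 (the £7 wedge).
Per-month burden: consumers £5, sellers £2.
Consumers take the larger share because demand is less price-elastic here (demand slope 1 vs supply slope 2.5).

Consumers bear the larger share: £5 per month.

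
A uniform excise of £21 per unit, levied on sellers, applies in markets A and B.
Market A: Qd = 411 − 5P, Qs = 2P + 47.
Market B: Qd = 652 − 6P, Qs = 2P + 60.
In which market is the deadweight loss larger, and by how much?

Market A: pre-tax P* = £52, Q* = 151; post-tax Q = 121; deadweight loss = £315.
Market B: pre-tax P* = £74, Q* = 208; post-tax Q = 176.5; deadweight loss = £330.75.
Difference: £315 vs £330.75 → market B is larger by £15.75.

Market B, by £15.75.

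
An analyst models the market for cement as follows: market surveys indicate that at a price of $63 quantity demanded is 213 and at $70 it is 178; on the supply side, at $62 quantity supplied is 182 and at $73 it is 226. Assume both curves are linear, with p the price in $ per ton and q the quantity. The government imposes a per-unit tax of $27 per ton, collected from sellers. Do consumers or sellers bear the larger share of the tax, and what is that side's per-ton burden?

Sellers bear the larger share: $15 per ton.

Demand slope: (178 − 213)/(70 − 63) = -5, so qd = 528 − 5p.
Supply slope: (226 − 182)/(73 − 62) = 4, so qs = 4p − 66.
Before the tax: set 528 − 5p = 4p − 66 → p* = $66, q* = 198.
With the tax collected from sellers, supply shifts: qs = 4(p − 27) − 66.
Solving gives q = 138 with consumers paying $78 and sellers receiving $51 (the $27 wedge).
Per-ton burden: consumers $12, sellers $15.
Sellers take the larger share because supply is less price-elastic here (demand slope 5 vs supply slope 4).
The less price-elastic side of the market bears the larger share of a per-unit tax.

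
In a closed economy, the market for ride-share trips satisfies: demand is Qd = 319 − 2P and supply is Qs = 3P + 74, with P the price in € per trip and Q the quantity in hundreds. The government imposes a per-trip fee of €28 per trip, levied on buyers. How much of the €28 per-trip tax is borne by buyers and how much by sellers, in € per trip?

Without the tax, 319 − 2P = 3P + 74 gives 5P = 245, so P* = €49 and Q* = 221.
With the tax collected from buyers, demand (in seller-price terms) shifts: Qd = 319 − 2(P + 28).
New equilibrium: buyers pay €65.8, sellers receive €37.8, Q = 187.4. (Wedge: Pb − Ps = 28.)
Burden on buyers: €16.8; on sellers: €11.2. (They sum to €28.)
The less price-elastic side of the market bears the larger share of a per-unit tax.

Buyers bear €16.8 per trip; sellers bear €11.2 per trip.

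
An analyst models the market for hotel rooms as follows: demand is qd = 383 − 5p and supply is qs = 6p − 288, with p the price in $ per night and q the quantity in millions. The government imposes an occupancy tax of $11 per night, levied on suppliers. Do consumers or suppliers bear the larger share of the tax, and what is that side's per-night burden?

Consumers bear the larger share: $6 per night.

Before the tax: set 383 − 5p = 6p − 288 → p* = $61, q* = 78.
With the tax collected from suppliers, supply shifts: qs = 6(p − 11) − 288.
New equilibrium: consumers pay $67, suppliers receive $56, q = 48. (Wedge: pb − ps = 11.)
Per-night burden: consumers $6, suppliers $5.
Consumers take the larger share because demand is less price-elastic here (demand slope 5 vs supply slope 6).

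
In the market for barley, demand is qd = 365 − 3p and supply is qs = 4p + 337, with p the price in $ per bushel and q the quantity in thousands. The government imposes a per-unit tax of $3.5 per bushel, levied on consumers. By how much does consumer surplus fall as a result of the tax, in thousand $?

Consumer surplus falls by $700 thousand.

Without the tax, 365 − 3p = 4p + 337 gives 7p = 28, so p* = $4 and q* = 353.
With the tax collected from consumers, demand (in seller-price terms) shifts: qd = 365 − 3(p + 3.5).
New equilibrium: consumers pay $6, suppliers receive $2.5, q = 347. (Wedge: pb − ps = 3.5.)
ΔCS is the trapezoid between Q = 347 and Q = 353 of height $2: ½ · (353 + 347) · 2 = $700.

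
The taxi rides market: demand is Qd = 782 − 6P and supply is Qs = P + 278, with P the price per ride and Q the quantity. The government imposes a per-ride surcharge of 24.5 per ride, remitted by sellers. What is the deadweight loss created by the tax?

Before the tax: set 782 − 6P = P + 278 → P* = 72, Q* = 350.
With the tax collected from sellers, supply shifts: Qs = (P − 24.5) + 278.
New equilibrium: buyers pay 75.5, sellers receive 51, Q = 329. (Wedge: Pb − Ps = 24.5.)
Quantity falls by |ΔQ| = |350 − 329| = 21.
DWL = ½ · t · |ΔQ| = ½ · 24.5 · 21 = 257.25.

Deadweight loss = 257.25.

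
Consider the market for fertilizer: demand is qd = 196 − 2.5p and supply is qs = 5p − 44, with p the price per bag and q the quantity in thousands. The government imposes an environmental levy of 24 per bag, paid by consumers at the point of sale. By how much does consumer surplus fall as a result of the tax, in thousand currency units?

Consumer surplus falls by 1536 thousand.

Without the tax, 196 − 2.5p = 5p − 44 gives 7.5p = 240, so p* = 32 and q* = 116.
With the tax collected from consumers, demand (in seller-price terms) shifts: qd = 196 − 2.5(p + 24).
New equilibrium: consumers pay 48, producers receive 24, q = 76. (Wedge: pb − ps = 24.)
ΔCS is the trapezoid between Q = 76 and Q = 116 of height 16: ½ · (116 + 76) · 16 = 1536.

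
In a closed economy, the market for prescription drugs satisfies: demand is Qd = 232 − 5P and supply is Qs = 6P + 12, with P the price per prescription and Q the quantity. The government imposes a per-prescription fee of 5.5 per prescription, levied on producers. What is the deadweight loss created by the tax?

Before the tax: set 232 − 5P = 6P + 12 → P* = 20, Q* = 132.
With the tax collected from producers, supply shifts: Qs = 6(P − 5.5) + 12.
Solving gives Q = 117 with consumers paying 23 and producers receiving 17.5 (the 5.5 wedge).
Quantity falls by |ΔQ| = |132 − 117| = 15.
DWL = ½ · t · |ΔQ| = ½ · 5.5 · 15 = 41.25.

Deadweight loss = 41.25.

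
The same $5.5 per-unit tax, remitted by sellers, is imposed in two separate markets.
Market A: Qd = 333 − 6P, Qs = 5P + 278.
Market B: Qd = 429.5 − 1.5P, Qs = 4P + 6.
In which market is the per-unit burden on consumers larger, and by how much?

Market A: pre-tax P* = $5, Q* = 303; post-tax Q = 288; per-unit burden on consumers = $2.5.
Market B: pre-tax P* = $77, Q* = 314; post-tax Q = 308; per-unit burden on consumers = $4.
Difference: $2.5 vs $4 → market B is larger by $1.5.

Market B, by $1.5.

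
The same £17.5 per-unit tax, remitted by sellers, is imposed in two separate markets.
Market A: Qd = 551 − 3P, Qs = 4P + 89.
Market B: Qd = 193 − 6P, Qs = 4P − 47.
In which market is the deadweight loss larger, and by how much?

Market A: pre-tax P* = £66, Q* = 353; post-tax Q = 323; deadweight loss = £262.5.
Market B: pre-tax P* = £24, Q* = 49; post-tax Q = 7; deadweight loss = £367.5.
Difference: £262.5 vs £367.5 → market B is larger by £105.

Market B, by £105.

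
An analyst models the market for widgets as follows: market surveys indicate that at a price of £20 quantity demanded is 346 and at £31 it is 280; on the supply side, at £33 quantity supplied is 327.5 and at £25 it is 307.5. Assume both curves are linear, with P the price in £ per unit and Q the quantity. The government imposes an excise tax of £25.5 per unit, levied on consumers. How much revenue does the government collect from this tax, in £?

Demand slope: (280 − 346)/(31 − 20) = -6, so Qd = 466 − 6P.
Supply slope: (307.5 − 327.5)/(25 − 33) = 2.5, so Qs = 2.5P + 245.
Before the tax: set 466 − 6P = 2.5P + 245 → P* = £26, Q* = 310.
With the tax collected from consumers, demand (in seller-price terms) shifts: Qd = 466 − 6(P + 25.5).
Solving gives Q = 265 with consumers paying £33.5 and producers receiving £8 (the £25.5 wedge).
Revenue = t · Q = 25.5 · 265 = £6757.5.

Tax revenue = £6757.5.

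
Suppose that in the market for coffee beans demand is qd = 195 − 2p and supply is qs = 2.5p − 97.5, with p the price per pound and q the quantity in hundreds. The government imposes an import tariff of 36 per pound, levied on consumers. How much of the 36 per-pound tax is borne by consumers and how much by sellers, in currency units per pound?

Before the tax: set 195 − 2p = 2.5p − 97.5 → p* = 65, q* = 65.
With the tax collected from consumers, demand (in seller-price terms) shifts: qd = 195 − 2(p + 36).
Solving gives q = 25 with consumers paying 85 and sellers receiving 49 (the 36 wedge).
Burden on consumers: 20; on sellers: 16. (They sum to 36.)
The less price-elastic side of the market bears the larger share of a per-unit tax.

Consumers bear 20 per pound; sellers bear 16 per pound.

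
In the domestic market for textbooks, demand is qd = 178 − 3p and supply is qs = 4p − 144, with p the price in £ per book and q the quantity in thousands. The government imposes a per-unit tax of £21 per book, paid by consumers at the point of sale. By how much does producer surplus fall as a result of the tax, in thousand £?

Before the tax: set 178 − 3p = 4p − 144 → p* = £46, q* = 40.
With the tax collected from consumers, demand (in seller-price terms) shifts: qd = 178 − 3(p + 21).
Solving gives q = 4 with consumers paying £58 and suppliers receiving £37 (the £21 wedge).
ΔPS is the trapezoid between Q = 4 and Q = 40 of height £9: ½ · (40 + 4) · 9 = £198.

Producer surplus falls by £198 thousand.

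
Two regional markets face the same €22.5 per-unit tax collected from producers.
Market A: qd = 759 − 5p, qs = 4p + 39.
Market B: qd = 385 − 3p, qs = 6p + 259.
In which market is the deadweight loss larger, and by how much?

Market A, by €56.25.

Market A: pre-tax p* = €80, q* = 359; post-tax q = 309; deadweight loss = €562.5.
Market B: pre-tax p* = €14, q* = 343; post-tax q = 298; deadweight loss = €506.25.
Difference: €562.5 vs €506.25 → market A is larger by €56.25.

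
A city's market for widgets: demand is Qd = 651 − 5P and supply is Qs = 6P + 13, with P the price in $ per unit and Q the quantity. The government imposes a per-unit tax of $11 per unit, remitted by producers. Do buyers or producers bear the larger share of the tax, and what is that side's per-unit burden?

Before the tax: set 651 − 5P = 6P + 13 → P* = $58, Q* = 361.
With the tax collected from producers, supply shifts: Qs = 6(P − 11) + 13.
Solving gives Q = 331 with buyers paying $64 and producers receiving $53 (the $11 wedge).
Per-unit burden: buyers $6, producers $5.
Buyers take the larger share because demand is less price-elastic here (demand slope 5 vs supply slope 6).
The less price-elastic side of the market bears the larger share of a per-unit tax.

Buyers bear the larger share: $6 per unit.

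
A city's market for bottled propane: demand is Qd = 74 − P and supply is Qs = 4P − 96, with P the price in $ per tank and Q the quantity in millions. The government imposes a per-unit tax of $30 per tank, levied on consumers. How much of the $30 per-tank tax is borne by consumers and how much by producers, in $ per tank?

Before the tax: set 74 − P = 4P − 96 → P* = $34, Q* = 40.
With the tax collected from consumers, demand (in seller-price terms) shifts: Qd = 74 − (P + 30).
Solving gives Q = 16 with consumers paying $58 and producers receiving $28 (the $30 wedge).
Burden on consumers: $24; on producers: $6. (They sum to $30.)

Consumers bear $24 per tank; producers bear $6 per tank.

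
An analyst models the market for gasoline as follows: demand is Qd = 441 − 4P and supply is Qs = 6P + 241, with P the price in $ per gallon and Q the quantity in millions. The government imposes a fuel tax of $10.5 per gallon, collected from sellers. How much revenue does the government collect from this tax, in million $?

Tax revenue = $3525.9 million.

Without the tax, 441 − 4P = 6P + 241 gives 10P = 200, so P* = $20 and Q* = 361.
With the tax collected from sellers, supply shifts: Qs = 6(P − 10.5) + 241.
Solving gives Q = 335.8 with consumers paying $26.3 and sellers receiving $15.8 (the $10.5 wedge).
Revenue = t · Q = 10.5 · 335.8 = $3525.9.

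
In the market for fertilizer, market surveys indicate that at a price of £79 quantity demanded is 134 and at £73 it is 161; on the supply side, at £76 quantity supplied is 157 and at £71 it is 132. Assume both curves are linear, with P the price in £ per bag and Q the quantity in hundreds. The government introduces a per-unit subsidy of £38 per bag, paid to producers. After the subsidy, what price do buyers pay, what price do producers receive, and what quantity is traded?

Buyers pay £55; producers receive £93; quantity = 242.

Demand slope: (161 − 134)/(73 − 79) = -4.5, so Qd = 489.5 − 4.5P.
Supply slope: (132 − 157)/(71 − 76) = 5, so Qs = 5P − 223.
Before the subsidy: set 489.5 − 4.5P = 5P − 223 → P* = £75, Q* = 152.
With a per-unit subsidy paid to producers, each receives P + 38 per unit sold, so supply becomes Qs = 5(P + 38) − 223.
New equilibrium: buyers pay £55, producers receive £93, Q = 242. (Wedge: Pb − Ps = −38.)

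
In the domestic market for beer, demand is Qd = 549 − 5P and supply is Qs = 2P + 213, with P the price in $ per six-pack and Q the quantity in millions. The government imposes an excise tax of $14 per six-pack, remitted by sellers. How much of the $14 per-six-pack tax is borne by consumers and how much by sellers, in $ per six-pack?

Consumers bear $4 per six-pack; sellers bear $10 per six-pack.

Without the tax, 549 − 5P = 2P + 213 gives 7P = 336, so P* = $48 and Q* = 309.
With the tax collected from sellers, supply shifts: Qs = 2(P − 14) + 213.
Solving gives Q = 289 with consumers paying $52 and sellers receiving $38 (the $14 wedge).
Burden on consumers: $4; on sellers: $10. (They sum to $14.)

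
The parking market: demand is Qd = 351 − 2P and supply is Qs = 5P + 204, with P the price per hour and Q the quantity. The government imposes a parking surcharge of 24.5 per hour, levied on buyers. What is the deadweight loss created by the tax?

Without the tax, 351 − 2P = 5P + 204 gives 7P = 147, so P* = 21 and Q* = 309.
With the tax collected from buyers, demand (in seller-price terms) shifts: Qd = 351 − 2(P + 24.5).
New equilibrium: buyers pay 38.5, sellers receive 14, Q = 274. (Wedge: Pb − Ps = 24.5.)
Quantity falls by |ΔQ| = |309 − 274| = 35.
DWL = ½ · t · |ΔQ| = ½ · 24.5 · 35 = 428.75.

Deadweight loss = 428.75.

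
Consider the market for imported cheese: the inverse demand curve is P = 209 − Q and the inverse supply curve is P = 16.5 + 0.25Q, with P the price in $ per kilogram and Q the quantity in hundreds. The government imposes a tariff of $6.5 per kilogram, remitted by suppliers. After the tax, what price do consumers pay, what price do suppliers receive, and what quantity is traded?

Consumers pay $60.2; suppliers receive $53.7; quantity = 148.8.

Inverting to Q(P) form: Qd = 209 − P; Qs = 4P − 66.
Without the tax, 209 − P = 4P − 66 gives 5P = 275, so P* = $55 and Q* = 154.
With the tax collected from suppliers, supply shifts: Qs = 4(P − 6.5) − 66.
New equilibrium: consumers pay $60.2, suppliers receive $53.7, Q = 148.8. (Wedge: Pb − Ps = 6.5.)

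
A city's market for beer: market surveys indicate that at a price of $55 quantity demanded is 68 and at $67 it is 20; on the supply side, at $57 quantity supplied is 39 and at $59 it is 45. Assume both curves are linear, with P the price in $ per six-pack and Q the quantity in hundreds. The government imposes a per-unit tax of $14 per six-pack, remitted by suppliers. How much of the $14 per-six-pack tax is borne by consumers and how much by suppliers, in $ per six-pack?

Consumers bear $6 per six-pack; suppliers bear $8 per six-pack.

Demand slope: (20 − 68)/(67 − 55) = -4, so Qd = 288 − 4P.
Supply slope: (45 − 39)/(59 − 57) = 3, so Qs = 3P − 132.
Before the tax: set 288 − 4P = 3P − 132 → P* = $60, Q* = 48.
With the tax collected from suppliers, supply shifts: Qs = 3(P − 14) − 132.
Solving gives Q = 24 with consumers paying $66 and suppliers receiving $52 (the $14 wedge).
Burden on consumers: $6; on suppliers: $8. (They sum to $14.)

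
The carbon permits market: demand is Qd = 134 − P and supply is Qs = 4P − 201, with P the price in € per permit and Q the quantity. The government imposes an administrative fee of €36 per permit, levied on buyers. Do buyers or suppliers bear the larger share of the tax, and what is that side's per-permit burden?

Buyers bear the larger share: €28.8 per permit.

Without the tax, 134 − P = 4P − 201 gives 5P = 335, so P* = €67 and Q* = 67.
With the tax collected from buyers, demand (in seller-price terms) shifts: Qd = 134 − (P + 36).
New equilibrium: buyers pay €95.8, suppliers receive €59.8, Q = 38.2. (Wedge: Pb − Ps = 36.)
Per-permit burden: buyers €28.8, suppliers €7.2.
Buyers take the larger share because demand is less price-elastic here (demand slope 1 vs supply slope 4).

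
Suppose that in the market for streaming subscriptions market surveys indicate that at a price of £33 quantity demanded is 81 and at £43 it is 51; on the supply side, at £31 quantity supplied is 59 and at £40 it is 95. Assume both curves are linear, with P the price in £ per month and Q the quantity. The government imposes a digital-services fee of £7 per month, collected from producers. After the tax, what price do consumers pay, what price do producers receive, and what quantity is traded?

Consumers pay £39; producers receive £32; quantity = 63.

Demand slope: (51 − 81)/(43 − 33) = -3, so Qd = 180 − 3P.
Supply slope: (95 − 59)/(40 − 31) = 4, so Qs = 4P − 65.
Without the tax, 180 − 3P = 4P − 65 gives 7P = 245, so P* = £35 and Q* = 75.
With the tax collected from producers, supply shifts: Qs = 4(P − 7) − 65.
Solving gives Q = 63 with consumers paying £39 and producers receiving £32 (the £7 wedge).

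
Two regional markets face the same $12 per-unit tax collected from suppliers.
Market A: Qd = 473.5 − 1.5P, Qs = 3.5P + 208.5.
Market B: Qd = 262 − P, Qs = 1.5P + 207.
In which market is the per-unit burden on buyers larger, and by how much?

Market A: pre-tax P* = $53, Q* = 394; post-tax Q = 381.4; per-unit burden on buyers = $8.4.
Market B: pre-tax P* = $22, Q* = 240; post-tax Q = 232.8; per-unit burden on buyers = $7.2.
Difference: $8.4 vs $7.2 → market A is larger by $1.2.

Market A, by $1.2.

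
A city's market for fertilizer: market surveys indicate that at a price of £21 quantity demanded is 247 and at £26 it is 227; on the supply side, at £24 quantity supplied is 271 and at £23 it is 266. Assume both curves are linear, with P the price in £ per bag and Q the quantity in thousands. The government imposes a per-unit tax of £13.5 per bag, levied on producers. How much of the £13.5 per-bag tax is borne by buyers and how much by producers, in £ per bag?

Demand slope: (227 − 247)/(26 − 21) = -4, so Qd = 331 − 4P.
Supply slope: (266 − 271)/(23 − 24) = 5, so Qs = 5P + 151.
Without the tax, 331 − 4P = 5P + 151 gives 9P = 180, so P* = £20 and Q* = 251.
With the tax collected from producers, supply shifts: Qs = 5(P − 13.5) + 151.
Solving gives Q = 221 with buyers paying £27.5 and producers receiving £14 (the £13.5 wedge).
Burden on buyers: £7.5; on producers: £6. (They sum to £13.5.)
The less price-elastic side of the market bears the larger share of a per-unit tax.

Buyers bear £7.5 per bag; producers bear £6 per bag.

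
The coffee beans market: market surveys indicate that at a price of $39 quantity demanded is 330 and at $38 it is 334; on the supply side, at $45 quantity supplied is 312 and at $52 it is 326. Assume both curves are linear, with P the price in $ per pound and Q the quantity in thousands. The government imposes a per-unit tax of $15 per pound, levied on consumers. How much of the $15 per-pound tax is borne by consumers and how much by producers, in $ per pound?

Consumers bear $5 per pound; producers bear $10 per pound.

Demand slope: (334 − 330)/(38 − 39) = -4, so Qd = 486 − 4P.
Supply slope: (326 − 312)/(52 − 45) = 2, so Qs = 2P + 222.
Before the tax: set 486 − 4P = 2P + 222 → P* = $44, Q* = 310.
With the tax collected from consumers, demand (in seller-price terms) shifts: Qd = 486 − 4(P + 15).
Solving gives Q = 290 with consumers paying $49 and producers receiving $34 (the $15 wedge).
Burden on consumers: $5; on producers: $10. (They sum to $15.)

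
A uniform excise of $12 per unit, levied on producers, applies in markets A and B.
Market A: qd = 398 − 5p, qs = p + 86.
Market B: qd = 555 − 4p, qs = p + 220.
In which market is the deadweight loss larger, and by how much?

Market A: pre-tax p* = $52, q* = 138; post-tax q = 128; deadweight loss = $60.
Market B: pre-tax p* = $67, q* = 287; post-tax q = 277.4; deadweight loss = $57.6.
Difference: $60 vs $57.6 → market A is larger by $2.4.

Market A, by $2.4.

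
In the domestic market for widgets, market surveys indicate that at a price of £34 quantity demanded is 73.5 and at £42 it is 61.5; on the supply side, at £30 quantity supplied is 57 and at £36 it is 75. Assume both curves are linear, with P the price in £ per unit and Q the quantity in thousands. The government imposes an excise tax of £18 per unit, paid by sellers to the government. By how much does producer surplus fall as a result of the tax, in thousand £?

Producer surplus falls by £378 thousand.

Demand slope: (61.5 − 73.5)/(42 − 34) = -1.5, so Qd = 124.5 − 1.5P.
Supply slope: (75 − 57)/(36 − 30) = 3, so Qs = 3P − 33.
Before the tax: set 124.5 − 1.5P = 3P − 33 → P* = £35, Q* = 72.
With the tax collected from sellers, supply shifts: Qs = 3(P − 18) − 33.
Solving gives Q = 54 with consumers paying £47 and sellers receiving £29 (the £18 wedge).
ΔPS is the trapezoid between Q = 54 and Q = 72 of height £6: ½ · (72 + 54) · 6 = £378.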